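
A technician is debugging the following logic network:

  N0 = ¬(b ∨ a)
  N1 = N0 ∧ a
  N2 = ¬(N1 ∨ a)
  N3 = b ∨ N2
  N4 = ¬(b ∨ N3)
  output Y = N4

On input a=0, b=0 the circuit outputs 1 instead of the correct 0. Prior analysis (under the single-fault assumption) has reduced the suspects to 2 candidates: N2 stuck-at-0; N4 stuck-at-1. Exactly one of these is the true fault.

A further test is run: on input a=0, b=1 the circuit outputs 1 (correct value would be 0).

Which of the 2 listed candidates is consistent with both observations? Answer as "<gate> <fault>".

Evaluate each candidate on input a=0, b=1:
  N2 stuck-at-0: N0=0, N1=0, N2=0 [stuck-at-0], N3=1, N4=0 → 0 — eliminated
  N4 stuck-at-1: N0=0, N1=0, N2=1, N3=1, N4=1 [stuck-at-1] → 1 — matches
Only N4 stuck-at-1 reproduces the observed 1.

N4 stuck-at-1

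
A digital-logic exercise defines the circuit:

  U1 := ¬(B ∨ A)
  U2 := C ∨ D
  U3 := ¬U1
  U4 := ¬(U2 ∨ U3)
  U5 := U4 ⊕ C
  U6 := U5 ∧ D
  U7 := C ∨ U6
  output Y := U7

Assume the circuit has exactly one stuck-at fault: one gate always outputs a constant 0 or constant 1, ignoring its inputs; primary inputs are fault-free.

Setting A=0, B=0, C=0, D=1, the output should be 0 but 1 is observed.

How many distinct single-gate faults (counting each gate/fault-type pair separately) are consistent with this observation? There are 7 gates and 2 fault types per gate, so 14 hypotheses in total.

Fault-free: U1=1, U2=1, U3=0, U4=0, U5=0, U6=0, U7=0 → 0. Observed 1.
  U1 stuck-at-0: output 0 ✗
  U1 stuck-at-1: output 0 ✗
  U2 stuck-at-0: output 1 ✓
  U2 stuck-at-1: output 0 ✗
  U3 stuck-at-0: output 0 ✗
  U3 stuck-at-1: output 0 ✗
  U4 stuck-at-0: output 0 ✗
  U4 stuck-at-1: output 1 ✓
  U5 stuck-at-0: output 0 ✗
  U5 stuck-at-1: output 1 ✓
  U6 stuck-at-0: output 0 ✗
  U6 stuck-at-1: output 1 ✓
  U7 stuck-at-0: output 0 ✗
  U7 stuck-at-1: output 1 ✓
Consistent faults: {U2 stuck-at-0, U4 stuck-at-1, U5 stuck-at-1, U6 stuck-at-1, U7 stuck-at-1} — 5 in all.

5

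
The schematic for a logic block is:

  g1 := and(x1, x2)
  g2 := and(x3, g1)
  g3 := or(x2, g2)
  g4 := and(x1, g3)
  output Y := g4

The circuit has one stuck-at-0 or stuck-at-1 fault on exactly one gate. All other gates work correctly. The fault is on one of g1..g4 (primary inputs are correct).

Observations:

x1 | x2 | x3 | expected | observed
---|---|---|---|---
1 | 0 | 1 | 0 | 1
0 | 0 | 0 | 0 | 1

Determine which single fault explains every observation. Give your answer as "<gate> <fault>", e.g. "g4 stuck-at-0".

Fault-free values for test 1 (x1=1, x2=0, x3=1): g1=0, g2=0, g3=0, g4=0, giving Y=0. Observed 1.
Test 1: faults giving observed 1 are {g1 stuck-at-1, g2 stuck-at-1, g3 stuck-at-1, g4 stuck-at-1}.
Test 2 (x1=0, x2=0, x3=0): fault-free g1=0, g2=0, g3=0, g4=0 → 0; observed 1. Eliminates g1 stuck-at-1, g2 stuck-at-1, g3 stuck-at-1.
Only g4 stuck-at-1 is consistent with every test.

g4 stuck-at-1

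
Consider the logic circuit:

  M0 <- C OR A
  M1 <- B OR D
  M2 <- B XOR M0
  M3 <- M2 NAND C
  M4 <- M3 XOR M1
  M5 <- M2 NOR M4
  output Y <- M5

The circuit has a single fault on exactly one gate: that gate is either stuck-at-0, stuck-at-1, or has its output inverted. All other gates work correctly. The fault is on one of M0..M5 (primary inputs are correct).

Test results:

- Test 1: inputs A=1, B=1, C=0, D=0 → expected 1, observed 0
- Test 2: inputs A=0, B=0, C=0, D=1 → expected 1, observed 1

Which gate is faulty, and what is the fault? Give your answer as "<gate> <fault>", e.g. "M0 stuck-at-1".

M0 stuck-at-0

Fault-free values for test 1 (A=1, B=1, C=0, D=0): M0=1, M1=1, M2=0, M3=1, M4=0, M5=1, giving Y=1. Observed 0.
Test 1: faults giving observed 0 are {M0 stuck-at-0, M0 inverted output, M1 stuck-at-0, M1 inverted output, M2 stuck-at-1, M2 inverted output, M3 stuck-at-0, M3 inverted output, M4 stuck-at-1, M4 inverted output, M5 stuck-at-0, M5 inverted output}.
Test 2 (A=0, B=0, C=0, D=1): fault-free M0=0, M1=1, M2=0, M3=1, M4=0, M5=1 → 1; observed 1. Eliminates M0 inverted output, M1 stuck-at-0, M1 inverted output, M2 stuck-at-1, M2 inverted output, M3 stuck-at-0, M3 inverted output, M4 stuck-at-1, M4 inverted output, M5 stuck-at-0, M5 inverted output.
Only M0 stuck-at-0 is consistent with every test.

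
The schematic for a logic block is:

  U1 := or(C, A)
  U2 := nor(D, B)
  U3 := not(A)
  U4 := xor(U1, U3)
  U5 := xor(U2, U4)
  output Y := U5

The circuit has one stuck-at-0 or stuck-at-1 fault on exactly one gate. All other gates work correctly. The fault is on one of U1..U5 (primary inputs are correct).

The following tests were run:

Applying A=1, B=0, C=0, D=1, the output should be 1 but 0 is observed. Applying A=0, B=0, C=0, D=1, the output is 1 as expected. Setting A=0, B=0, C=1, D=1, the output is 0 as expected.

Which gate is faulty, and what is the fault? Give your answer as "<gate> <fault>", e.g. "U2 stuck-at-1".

U3 stuck-at-1

Fault-free values for test 1 (A=1, B=0, C=0, D=1): U1=1, U2=0, U3=0, U4=1, U5=1, giving Y=1. Observed 0.
Test 1: faults giving observed 0 are {U1 stuck-at-0, U2 stuck-at-1, U3 stuck-at-1, U4 stuck-at-0, U5 stuck-at-0}.
Test 2 (A=0, B=0, C=0, D=1): fault-free U1=0, U2=0, U3=1, U4=1, U5=1 → 1; observed 1. Eliminates U2 stuck-at-1, U4 stuck-at-0, U5 stuck-at-0.
Test 3 (A=0, B=0, C=1, D=1): fault-free U1=1, U2=0, U3=1, U4=0, U5=0 → 0; observed 0. Eliminates U1 stuck-at-0.
Only U3 stuck-at-1 is consistent with every test.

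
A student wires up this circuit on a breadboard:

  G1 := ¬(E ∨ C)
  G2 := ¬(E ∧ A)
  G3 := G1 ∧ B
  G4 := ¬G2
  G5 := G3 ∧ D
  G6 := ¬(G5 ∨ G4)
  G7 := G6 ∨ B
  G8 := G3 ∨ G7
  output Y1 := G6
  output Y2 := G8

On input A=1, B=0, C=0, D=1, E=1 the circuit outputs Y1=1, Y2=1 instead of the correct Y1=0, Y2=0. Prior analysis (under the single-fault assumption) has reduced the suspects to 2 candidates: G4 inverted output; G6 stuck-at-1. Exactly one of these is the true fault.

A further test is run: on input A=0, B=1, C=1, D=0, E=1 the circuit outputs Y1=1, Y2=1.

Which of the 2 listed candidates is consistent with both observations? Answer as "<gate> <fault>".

Evaluate each candidate on input A=0, B=1, C=1, D=0, E=1:
  G4 inverted output: G1=0, G2=1, G3=0, G4=1 [inverted output], G5=0, G6=0, G7=1, G8=1 → Y1=0, Y2=1 — eliminated
  G6 stuck-at-1: G1=0, G2=1, G3=0, G4=0, G5=0, G6=1 [stuck-at-1], G7=1, G8=1 → Y1=1, Y2=1 — matches
Only G6 stuck-at-1 reproduces the observed Y1=1, Y2=1.

G6 stuck-at-1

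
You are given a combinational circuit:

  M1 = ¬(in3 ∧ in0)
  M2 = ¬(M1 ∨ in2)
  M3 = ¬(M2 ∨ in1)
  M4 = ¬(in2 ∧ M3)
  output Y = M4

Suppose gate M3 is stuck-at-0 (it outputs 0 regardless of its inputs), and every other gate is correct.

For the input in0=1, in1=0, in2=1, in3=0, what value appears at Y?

Propagate with M3 forced: M1=1, M2=0, M3=0 [stuck-at-0], M4=1.
So Y = 1. (Without the fault it would be 0.)

1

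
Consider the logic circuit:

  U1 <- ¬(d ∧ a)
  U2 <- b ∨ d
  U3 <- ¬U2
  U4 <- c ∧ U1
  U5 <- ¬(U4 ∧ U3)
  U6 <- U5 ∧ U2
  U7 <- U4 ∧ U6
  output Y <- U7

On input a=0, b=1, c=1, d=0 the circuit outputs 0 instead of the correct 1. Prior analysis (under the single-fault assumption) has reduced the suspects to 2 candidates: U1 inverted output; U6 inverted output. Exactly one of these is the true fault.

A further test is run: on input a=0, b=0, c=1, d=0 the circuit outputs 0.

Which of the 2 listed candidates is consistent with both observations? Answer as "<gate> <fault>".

U1 inverted output

Evaluate each candidate on input a=0, b=0, c=1, d=0:
  U1 inverted output: U1=0 [inverted output], U2=0, U3=1, U4=0, U5=1, U6=0, U7=0 → 0 — matches
  U6 inverted output: U1=1, U2=0, U3=1, U4=1, U5=0, U6=1 [inverted output], U7=1 → 1 — eliminated
Only U1 inverted output reproduces the observed 0.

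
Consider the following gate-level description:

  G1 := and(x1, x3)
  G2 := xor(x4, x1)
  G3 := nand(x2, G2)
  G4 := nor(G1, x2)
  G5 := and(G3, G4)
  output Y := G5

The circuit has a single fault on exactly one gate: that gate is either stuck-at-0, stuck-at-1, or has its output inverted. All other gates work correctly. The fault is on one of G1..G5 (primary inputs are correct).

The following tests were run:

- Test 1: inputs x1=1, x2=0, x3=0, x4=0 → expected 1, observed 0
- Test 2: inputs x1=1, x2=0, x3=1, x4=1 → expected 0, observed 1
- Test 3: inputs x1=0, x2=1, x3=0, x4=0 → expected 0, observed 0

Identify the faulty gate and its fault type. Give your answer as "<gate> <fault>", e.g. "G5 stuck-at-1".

G1 inverted output

Fault-free values for test 1 (x1=1, x2=0, x3=0, x4=0): G1=0, G2=1, G3=1, G4=1, G5=1, giving Y=1. Observed 0.
Test 1: faults giving observed 0 are {G1 stuck-at-1, G1 inverted output, G3 stuck-at-0, G3 inverted output, G4 stuck-at-0, G4 inverted output, G5 stuck-at-0, G5 inverted output}.
Test 2 (x1=1, x2=0, x3=1, x4=1): fault-free G1=1, G2=0, G3=1, G4=0, G5=0 → 0; observed 1. Eliminates G1 stuck-at-1, G3 stuck-at-0, G3 inverted output, G4 stuck-at-0, G5 stuck-at-0.
Test 3 (x1=0, x2=1, x3=0, x4=0): fault-free G1=0, G2=0, G3=1, G4=0, G5=0 → 0; observed 0. Eliminates G4 inverted output, G5 inverted output.
Only G1 inverted output is consistent with every test.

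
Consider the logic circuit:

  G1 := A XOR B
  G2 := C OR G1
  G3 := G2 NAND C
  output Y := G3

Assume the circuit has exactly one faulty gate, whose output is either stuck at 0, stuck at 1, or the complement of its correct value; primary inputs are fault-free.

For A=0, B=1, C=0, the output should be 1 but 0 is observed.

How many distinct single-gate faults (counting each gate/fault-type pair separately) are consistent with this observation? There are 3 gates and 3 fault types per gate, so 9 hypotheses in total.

Fault-free: G1=1, G2=1, G3=1 → 1. Observed 0.
  G1 stuck-at-0: output 1 ✗
  G1 stuck-at-1: output 1 ✗
  G1 inverted output: output 1 ✗
  G2 stuck-at-0: output 1 ✗
  G2 stuck-at-1: output 1 ✗
  G2 inverted output: output 1 ✗
  G3 stuck-at-0: output 0 ✓
  G3 stuck-at-1: output 1 ✗
  G3 inverted output: output 0 ✓
Consistent faults: {G3 stuck-at-0, G3 inverted output} — 2 in all.

2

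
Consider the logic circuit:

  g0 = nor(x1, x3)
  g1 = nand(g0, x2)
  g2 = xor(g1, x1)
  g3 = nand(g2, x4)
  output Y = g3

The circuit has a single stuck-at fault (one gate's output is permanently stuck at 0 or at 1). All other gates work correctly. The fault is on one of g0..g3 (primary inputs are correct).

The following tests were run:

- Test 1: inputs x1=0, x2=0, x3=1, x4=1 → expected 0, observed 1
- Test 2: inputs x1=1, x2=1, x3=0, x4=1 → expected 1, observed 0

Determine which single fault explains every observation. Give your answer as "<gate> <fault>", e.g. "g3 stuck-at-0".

g1 stuck-at-0

Fault-free values for test 1 (x1=0, x2=0, x3=1, x4=1): g0=0, g1=1, g2=1, g3=0, giving Y=0. Observed 1.
Test 1: faults giving observed 1 are {g1 stuck-at-0, g2 stuck-at-0, g3 stuck-at-1}.
Test 2 (x1=1, x2=1, x3=0, x4=1): fault-free g0=0, g1=1, g2=0, g3=1 → 1; observed 0. Eliminates g2 stuck-at-0, g3 stuck-at-1.
Only g1 stuck-at-0 is consistent with every test.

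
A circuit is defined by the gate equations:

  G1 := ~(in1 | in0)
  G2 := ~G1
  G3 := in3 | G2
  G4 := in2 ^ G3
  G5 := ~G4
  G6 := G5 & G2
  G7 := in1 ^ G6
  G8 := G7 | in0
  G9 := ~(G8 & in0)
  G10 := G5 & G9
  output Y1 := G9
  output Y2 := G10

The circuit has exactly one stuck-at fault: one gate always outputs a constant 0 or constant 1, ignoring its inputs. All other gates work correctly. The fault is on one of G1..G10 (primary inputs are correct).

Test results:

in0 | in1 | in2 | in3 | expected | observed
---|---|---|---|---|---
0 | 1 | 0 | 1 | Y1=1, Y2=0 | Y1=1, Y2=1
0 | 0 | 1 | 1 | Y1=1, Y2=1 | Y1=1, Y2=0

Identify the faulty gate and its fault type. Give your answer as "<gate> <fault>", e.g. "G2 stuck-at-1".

Fault-free values for test 1 (in0=0, in1=1, in2=0, in3=1): G1=0, G2=1, G3=1, G4=1, G5=0, G6=0, G7=1, G8=1, G9=1, G10=0, giving Y1=1, Y2=0. Observed Y1=1, Y2=1.
Test 1: faults giving observed Y1=1, Y2=1 are {G3 stuck-at-0, G4 stuck-at-0, G5 stuck-at-1, G10 stuck-at-1}.
Test 2 (in0=0, in1=0, in2=1, in3=1): fault-free G1=1, G2=0, G3=1, G4=0, G5=1, G6=0, G7=0, G8=0, G9=1, G10=1 → Y1=1, Y2=1; observed Y1=1, Y2=0. Eliminates G4 stuck-at-0, G5 stuck-at-1, G10 stuck-at-1.
Only G3 stuck-at-0 is consistent with every test.

G3 stuck-at-0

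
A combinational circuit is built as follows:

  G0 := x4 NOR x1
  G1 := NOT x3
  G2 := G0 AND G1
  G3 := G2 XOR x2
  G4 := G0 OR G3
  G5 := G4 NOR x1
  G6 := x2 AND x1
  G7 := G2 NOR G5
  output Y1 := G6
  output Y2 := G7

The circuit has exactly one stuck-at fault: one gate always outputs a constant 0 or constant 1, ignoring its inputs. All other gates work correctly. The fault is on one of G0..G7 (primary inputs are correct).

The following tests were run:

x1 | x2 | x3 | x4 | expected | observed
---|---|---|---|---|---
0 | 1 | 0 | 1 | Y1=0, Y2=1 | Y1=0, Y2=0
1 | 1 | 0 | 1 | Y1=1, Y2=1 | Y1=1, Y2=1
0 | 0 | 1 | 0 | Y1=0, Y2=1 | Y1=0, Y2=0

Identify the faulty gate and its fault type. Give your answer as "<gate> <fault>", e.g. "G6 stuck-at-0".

G4 stuck-at-0

Fault-free values for test 1 (x1=0, x2=1, x3=0, x4=1): G0=0, G1=1, G2=0, G3=1, G4=1, G5=0, G6=0, G7=1, giving Y1=0, Y2=1. Observed Y1=0, Y2=0.
Test 1: faults giving observed Y1=0, Y2=0 are {G0 stuck-at-1, G2 stuck-at-1, G3 stuck-at-0, G4 stuck-at-0, G5 stuck-at-1, G7 stuck-at-0}.
Test 2 (x1=1, x2=1, x3=0, x4=1): fault-free G0=0, G1=1, G2=0, G3=1, G4=1, G5=0, G6=1, G7=1 → Y1=1, Y2=1; observed Y1=1, Y2=1. Eliminates G0 stuck-at-1, G2 stuck-at-1, G5 stuck-at-1, G7 stuck-at-0.
Test 3 (x1=0, x2=0, x3=1, x4=0): fault-free G0=1, G1=0, G2=0, G3=0, G4=1, G5=0, G6=0, G7=1 → Y1=0, Y2=1; observed Y1=0, Y2=0. Eliminates G3 stuck-at-0.
Only G4 stuck-at-0 is consistent with every test.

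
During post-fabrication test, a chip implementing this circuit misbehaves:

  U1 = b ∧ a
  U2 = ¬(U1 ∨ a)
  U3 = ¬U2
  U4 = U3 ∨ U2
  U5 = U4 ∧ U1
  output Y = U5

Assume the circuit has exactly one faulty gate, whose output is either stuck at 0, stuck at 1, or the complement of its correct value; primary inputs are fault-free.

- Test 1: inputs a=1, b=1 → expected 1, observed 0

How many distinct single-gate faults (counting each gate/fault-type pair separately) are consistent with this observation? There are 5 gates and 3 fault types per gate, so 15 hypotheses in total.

8

Fault-free: U1=1, U2=0, U3=1, U4=1, U5=1 → 1. Observed 0.
  U1: stuck-at-0, inverted output ✓; others ✗
  U2: none of the 3 fault types match ✗
  U3: stuck-at-0, inverted output ✓; others ✗
  U4: stuck-at-0, inverted output ✓; others ✗
  U5: stuck-at-0, inverted output ✓; others ✗
Consistent faults: {U1 stuck-at-0, U1 inverted output, U3 stuck-at-0, U3 inverted output, U4 stuck-at-0, U4 inverted output, U5 stuck-at-0, U5 inverted output} — 8 in all.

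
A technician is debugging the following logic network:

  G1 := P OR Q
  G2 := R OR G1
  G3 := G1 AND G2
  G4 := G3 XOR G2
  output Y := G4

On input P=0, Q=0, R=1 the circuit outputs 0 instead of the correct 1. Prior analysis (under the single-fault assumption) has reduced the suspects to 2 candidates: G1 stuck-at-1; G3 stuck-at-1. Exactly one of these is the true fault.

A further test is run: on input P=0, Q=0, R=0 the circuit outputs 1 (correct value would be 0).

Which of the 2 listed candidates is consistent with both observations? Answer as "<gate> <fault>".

Evaluate each candidate on input P=0, Q=0, R=0:
  G1 stuck-at-1: G1=1 [stuck-at-1], G2=1, G3=1, G4=0 → 0 — eliminated
  G3 stuck-at-1: G1=0, G2=0, G3=1 [stuck-at-1], G4=1 → 1 — matches
Only G3 stuck-at-1 reproduces the observed 1.

G3 stuck-at-1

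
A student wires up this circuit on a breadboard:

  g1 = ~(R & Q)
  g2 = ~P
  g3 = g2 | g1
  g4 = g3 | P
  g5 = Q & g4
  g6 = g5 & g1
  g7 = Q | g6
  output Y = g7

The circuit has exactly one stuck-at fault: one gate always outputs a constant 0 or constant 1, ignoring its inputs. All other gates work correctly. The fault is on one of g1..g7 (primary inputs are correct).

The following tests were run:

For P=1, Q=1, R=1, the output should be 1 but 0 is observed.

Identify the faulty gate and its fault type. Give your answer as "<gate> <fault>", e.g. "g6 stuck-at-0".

Fault-free values for test 1 (P=1, Q=1, R=1): g1=0, g2=0, g3=0, g4=1, g5=1, g6=0, g7=1, giving Y=1. Observed 0.
Test 1: faults giving observed 0 are {g7 stuck-at-0}.
Only g7 stuck-at-0 is consistent with every test.

g7 stuck-at-0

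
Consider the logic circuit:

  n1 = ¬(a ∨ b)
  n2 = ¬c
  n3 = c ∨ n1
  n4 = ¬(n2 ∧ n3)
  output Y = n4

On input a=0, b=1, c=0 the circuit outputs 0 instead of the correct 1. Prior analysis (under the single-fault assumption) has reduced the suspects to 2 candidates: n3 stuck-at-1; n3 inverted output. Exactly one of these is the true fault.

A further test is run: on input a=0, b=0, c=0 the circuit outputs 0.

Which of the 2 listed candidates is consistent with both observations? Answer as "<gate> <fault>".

Evaluate each candidate on input a=0, b=0, c=0:
  n3 stuck-at-1: n1=1, n2=1, n3=1 [stuck-at-1], n4=0 → 0 — matches
  n3 inverted output: n1=1, n2=1, n3=0 [inverted output], n4=1 → 1 — eliminated
Only n3 stuck-at-1 reproduces the observed 0.

n3 stuck-at-1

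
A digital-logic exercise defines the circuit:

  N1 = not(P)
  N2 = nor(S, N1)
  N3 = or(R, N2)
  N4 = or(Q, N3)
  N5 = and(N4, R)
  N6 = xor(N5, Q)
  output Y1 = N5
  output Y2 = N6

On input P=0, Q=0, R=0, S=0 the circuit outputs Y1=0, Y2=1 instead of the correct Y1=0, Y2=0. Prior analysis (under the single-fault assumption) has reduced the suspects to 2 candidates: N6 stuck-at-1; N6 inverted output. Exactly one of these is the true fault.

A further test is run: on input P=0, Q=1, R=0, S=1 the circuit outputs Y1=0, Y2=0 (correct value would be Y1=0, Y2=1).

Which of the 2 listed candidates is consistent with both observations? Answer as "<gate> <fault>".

Evaluate each candidate on input P=0, Q=1, R=0, S=1:
  N6 stuck-at-1: N1=1, N2=0, N3=0, N4=1, N5=0, N6=1 [stuck-at-1] → Y1=0, Y2=1 — eliminated
  N6 inverted output: N1=1, N2=0, N3=0, N4=1, N5=0, N6=0 [inverted output] → Y1=0, Y2=0 — matches
Only N6 inverted output reproduces the observed Y1=0, Y2=0.

N6 inverted output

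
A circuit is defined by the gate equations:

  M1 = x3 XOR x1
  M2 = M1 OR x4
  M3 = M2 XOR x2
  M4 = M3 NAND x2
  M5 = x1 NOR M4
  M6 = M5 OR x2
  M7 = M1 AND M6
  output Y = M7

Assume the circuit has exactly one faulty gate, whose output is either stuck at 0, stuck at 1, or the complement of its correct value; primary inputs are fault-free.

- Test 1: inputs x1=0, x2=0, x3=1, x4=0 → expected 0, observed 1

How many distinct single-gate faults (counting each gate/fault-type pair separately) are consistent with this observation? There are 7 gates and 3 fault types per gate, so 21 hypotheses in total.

8

Fault-free: M1=1, M2=1, M3=1, M4=1, M5=0, M6=0, M7=0 → 0. Observed 1.
  M1: none of the 3 fault types match ✗
  M2: none of the 3 fault types match ✗
  M3: none of the 3 fault types match ✗
  M4: stuck-at-0, inverted output ✓; others ✗
  M5: stuck-at-1, inverted output ✓; others ✗
  M6: stuck-at-1, inverted output ✓; others ✗
  M7: stuck-at-1, inverted output ✓; others ✗
Consistent faults: {M4 stuck-at-0, M4 inverted output, M5 stuck-at-1, M5 inverted output, M6 stuck-at-1, M6 inverted output, M7 stuck-at-1, M7 inverted output} — 8 in all.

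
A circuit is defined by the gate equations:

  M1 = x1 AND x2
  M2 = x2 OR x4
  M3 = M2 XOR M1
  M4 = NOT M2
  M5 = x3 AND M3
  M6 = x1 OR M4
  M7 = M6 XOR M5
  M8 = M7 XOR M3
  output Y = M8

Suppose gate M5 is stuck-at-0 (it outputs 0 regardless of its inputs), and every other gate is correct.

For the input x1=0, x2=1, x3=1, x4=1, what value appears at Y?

Propagate with M5 forced: M1=0, M2=1, M3=1, M4=0, M5=0 [stuck-at-0], M6=0, M7=0, M8=1.
So Y = 1. (Without the fault it would be 0.)

1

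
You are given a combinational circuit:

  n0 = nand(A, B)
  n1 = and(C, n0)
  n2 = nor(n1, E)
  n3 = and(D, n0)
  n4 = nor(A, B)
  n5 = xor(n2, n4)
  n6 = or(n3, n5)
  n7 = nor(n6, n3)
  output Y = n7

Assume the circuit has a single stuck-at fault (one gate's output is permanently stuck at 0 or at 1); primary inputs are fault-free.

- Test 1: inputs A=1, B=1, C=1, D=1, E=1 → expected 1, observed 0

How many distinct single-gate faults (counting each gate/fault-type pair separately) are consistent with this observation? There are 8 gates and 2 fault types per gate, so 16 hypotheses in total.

Fault-free: n0=0, n1=0, n2=0, n3=0, n4=0, n5=0, n6=0, n7=1 → 1. Observed 0.
  n0: stuck-at-1 ✓; others ✗
  n1: none of the 2 fault types match ✗
  n2: stuck-at-1 ✓; others ✗
  n3: stuck-at-1 ✓; others ✗
  n4: stuck-at-1 ✓; others ✗
  n5: stuck-at-1 ✓; others ✗
  n6: stuck-at-1 ✓; others ✗
  n7: stuck-at-0 ✓; others ✗
Consistent faults: {n0 stuck-at-1, n2 stuck-at-1, n3 stuck-at-1, n4 stuck-at-1, n5 stuck-at-1, n6 stuck-at-1, n7 stuck-at-0} — 7 in all.

7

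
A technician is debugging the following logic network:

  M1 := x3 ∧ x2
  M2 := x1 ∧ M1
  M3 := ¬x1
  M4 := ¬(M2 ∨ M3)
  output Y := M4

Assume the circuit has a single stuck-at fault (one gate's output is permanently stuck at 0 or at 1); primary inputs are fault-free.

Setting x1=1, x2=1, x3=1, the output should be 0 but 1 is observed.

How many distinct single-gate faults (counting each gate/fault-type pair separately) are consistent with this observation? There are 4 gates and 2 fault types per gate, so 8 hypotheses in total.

Fault-free: M1=1, M2=1, M3=0, M4=0 → 0. Observed 1.
  M1 stuck-at-0: output 1 ✓
  M1 stuck-at-1: output 0 ✗
  M2 stuck-at-0: output 1 ✓
  M2 stuck-at-1: output 0 ✗
  M3 stuck-at-0: output 0 ✗
  M3 stuck-at-1: output 0 ✗
  M4 stuck-at-0: output 0 ✗
  M4 stuck-at-1: output 1 ✓
Consistent faults: {M1 stuck-at-0, M2 stuck-at-0, M4 stuck-at-1} — 3 in all.

3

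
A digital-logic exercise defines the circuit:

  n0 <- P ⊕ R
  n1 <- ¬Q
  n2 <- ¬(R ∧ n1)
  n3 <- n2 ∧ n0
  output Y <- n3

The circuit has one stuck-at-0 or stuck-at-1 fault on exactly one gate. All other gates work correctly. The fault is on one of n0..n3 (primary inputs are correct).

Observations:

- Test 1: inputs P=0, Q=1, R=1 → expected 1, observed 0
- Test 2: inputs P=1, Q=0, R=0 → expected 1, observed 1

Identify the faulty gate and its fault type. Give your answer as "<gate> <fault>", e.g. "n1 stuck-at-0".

n1 stuck-at-1

Fault-free values for test 1 (P=0, Q=1, R=1): n0=1, n1=0, n2=1, n3=1, giving Y=1. Observed 0.
Test 1: faults giving observed 0 are {n0 stuck-at-0, n1 stuck-at-1, n2 stuck-at-0, n3 stuck-at-0}.
Test 2 (P=1, Q=0, R=0): fault-free n0=1, n1=1, n2=1, n3=1 → 1; observed 1. Eliminates n0 stuck-at-0, n2 stuck-at-0, n3 stuck-at-0.
Only n1 stuck-at-1 is consistent with every test.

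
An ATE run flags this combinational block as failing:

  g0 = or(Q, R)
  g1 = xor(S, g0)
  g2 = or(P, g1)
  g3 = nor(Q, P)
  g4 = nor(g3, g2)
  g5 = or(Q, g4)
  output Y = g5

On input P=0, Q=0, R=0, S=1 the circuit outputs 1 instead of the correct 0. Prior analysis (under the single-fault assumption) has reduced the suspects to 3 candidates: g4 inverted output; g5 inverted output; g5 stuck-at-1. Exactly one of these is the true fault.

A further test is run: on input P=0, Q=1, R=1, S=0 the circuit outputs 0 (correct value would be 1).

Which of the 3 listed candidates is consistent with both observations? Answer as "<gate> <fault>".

Evaluate each candidate on input P=0, Q=1, R=1, S=0:
  g4 inverted output: g0=1, g1=1, g2=1, g3=0, g4=1 [inverted output], g5=1 → 1 — eliminated
  g5 inverted output: g0=1, g1=1, g2=1, g3=0, g4=0, g5=0 [inverted output] → 0 — matches
  g5 stuck-at-1: g0=1, g1=1, g2=1, g3=0, g4=0, g5=1 [stuck-at-1] → 1 — eliminated
Only g5 inverted output reproduces the observed 0.

g5 inverted output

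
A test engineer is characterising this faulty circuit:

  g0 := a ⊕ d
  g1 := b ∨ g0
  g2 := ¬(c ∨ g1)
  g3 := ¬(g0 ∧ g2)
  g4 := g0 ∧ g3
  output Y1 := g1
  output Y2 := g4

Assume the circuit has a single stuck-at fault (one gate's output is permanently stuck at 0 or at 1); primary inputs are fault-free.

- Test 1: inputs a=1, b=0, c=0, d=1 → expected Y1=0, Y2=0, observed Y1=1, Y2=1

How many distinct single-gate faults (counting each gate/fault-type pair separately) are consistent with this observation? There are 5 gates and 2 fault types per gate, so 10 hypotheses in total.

1

Fault-free: g0=0, g1=0, g2=1, g3=1, g4=0 → Y1=0, Y2=0. Observed Y1=1, Y2=1.
  g0 stuck-at-0: output Y1=0, Y2=0 ✗
  g0 stuck-at-1: output Y1=1, Y2=1 ✓
  g1 stuck-at-0: output Y1=0, Y2=0 ✗
  g1 stuck-at-1: output Y1=1, Y2=0 ✗
  g2 stuck-at-0: output Y1=0, Y2=0 ✗
  g2 stuck-at-1: output Y1=0, Y2=0 ✗
  g3 stuck-at-0: output Y1=0, Y2=0 ✗
  g3 stuck-at-1: output Y1=0, Y2=0 ✗
  g4 stuck-at-0: output Y1=0, Y2=0 ✗
  g4 stuck-at-1: output Y1=0, Y2=1 ✗
Consistent faults: {g0 stuck-at-1} — 1 in all.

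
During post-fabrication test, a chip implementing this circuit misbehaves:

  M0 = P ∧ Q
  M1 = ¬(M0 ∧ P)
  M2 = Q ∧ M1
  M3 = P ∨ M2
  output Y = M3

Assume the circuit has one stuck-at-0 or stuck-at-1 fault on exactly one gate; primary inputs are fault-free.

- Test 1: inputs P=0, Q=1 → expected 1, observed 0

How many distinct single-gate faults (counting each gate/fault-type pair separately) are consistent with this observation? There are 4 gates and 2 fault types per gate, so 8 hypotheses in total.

Fault-free: M0=0, M1=1, M2=1, M3=1 → 1. Observed 0.
  M0 stuck-at-0: output 1 ✗
  M0 stuck-at-1: output 1 ✗
  M1 stuck-at-0: output 0 ✓
  M1 stuck-at-1: output 1 ✗
  M2 stuck-at-0: output 0 ✓
  M2 stuck-at-1: output 1 ✗
  M3 stuck-at-0: output 0 ✓
  M3 stuck-at-1: output 1 ✗
Consistent faults: {M1 stuck-at-0, M2 stuck-at-0, M3 stuck-at-0} — 3 in all.

3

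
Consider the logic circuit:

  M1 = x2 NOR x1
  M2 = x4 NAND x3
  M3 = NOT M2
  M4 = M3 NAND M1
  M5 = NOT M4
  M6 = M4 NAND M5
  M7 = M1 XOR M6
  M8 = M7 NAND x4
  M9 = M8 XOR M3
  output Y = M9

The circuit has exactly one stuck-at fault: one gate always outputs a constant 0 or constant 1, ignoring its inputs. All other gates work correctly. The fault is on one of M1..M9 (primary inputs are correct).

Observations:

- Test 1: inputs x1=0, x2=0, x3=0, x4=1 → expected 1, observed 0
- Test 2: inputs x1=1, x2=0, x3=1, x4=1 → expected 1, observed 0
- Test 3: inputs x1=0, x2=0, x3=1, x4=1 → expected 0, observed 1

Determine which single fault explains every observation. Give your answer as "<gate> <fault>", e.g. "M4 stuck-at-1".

M6 stuck-at-0

Fault-free values for test 1 (x1=0, x2=0, x3=0, x4=1): M1=1, M2=1, M3=0, M4=1, M5=0, M6=1, M7=0, M8=1, M9=1, giving Y=1. Observed 0.
Test 1: faults giving observed 0 are {M1 stuck-at-0, M2 stuck-at-0, M3 stuck-at-1, M5 stuck-at-1, M6 stuck-at-0, M7 stuck-at-1, M8 stuck-at-0, M9 stuck-at-0}.
Test 2 (x1=1, x2=0, x3=1, x4=1): fault-free M1=0, M2=0, M3=1, M4=1, M5=0, M6=1, M7=1, M8=0, M9=1 → 1; observed 0. Eliminates M1 stuck-at-0, M2 stuck-at-0, M3 stuck-at-1, M7 stuck-at-1, M8 stuck-at-0.
Test 3 (x1=0, x2=0, x3=1, x4=1): fault-free M1=1, M2=0, M3=1, M4=0, M5=1, M6=1, M7=0, M8=1, M9=0 → 0; observed 1. Eliminates M5 stuck-at-1, M9 stuck-at-0.
Only M6 stuck-at-0 is consistent with every test.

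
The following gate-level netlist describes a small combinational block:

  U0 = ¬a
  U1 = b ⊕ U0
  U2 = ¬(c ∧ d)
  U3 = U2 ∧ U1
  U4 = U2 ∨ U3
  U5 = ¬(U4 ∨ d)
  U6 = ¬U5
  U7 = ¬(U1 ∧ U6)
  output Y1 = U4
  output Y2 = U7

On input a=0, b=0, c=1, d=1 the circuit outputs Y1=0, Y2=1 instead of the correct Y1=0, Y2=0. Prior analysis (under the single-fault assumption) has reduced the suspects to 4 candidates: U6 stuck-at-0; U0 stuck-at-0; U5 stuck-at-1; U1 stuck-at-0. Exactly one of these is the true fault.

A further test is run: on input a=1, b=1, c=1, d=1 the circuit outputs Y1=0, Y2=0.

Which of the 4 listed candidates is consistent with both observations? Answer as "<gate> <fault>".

Evaluate each candidate on input a=1, b=1, c=1, d=1:
  U6 stuck-at-0: U0=0, U1=1, U2=0, U3=0, U4=0, U5=0, U6=0 [stuck-at-0], U7=1 → Y1=0, Y2=1 — eliminated
  U0 stuck-at-0: U0=0 [stuck-at-0], U1=1, U2=0, U3=0, U4=0, U5=0, U6=1, U7=0 → Y1=0, Y2=0 — matches
  U5 stuck-at-1: U0=0, U1=1, U2=0, U3=0, U4=0, U5=1 [stuck-at-1], U6=0, U7=1 → Y1=0, Y2=1 — eliminated
  U1 stuck-at-0: U0=0, U1=0 [stuck-at-0], U2=0, U3=0, U4=0, U5=0, U6=1, U7=1 → Y1=0, Y2=1 — eliminated
Only U0 stuck-at-0 reproduces the observed Y1=0, Y2=0.

U0 stuck-at-0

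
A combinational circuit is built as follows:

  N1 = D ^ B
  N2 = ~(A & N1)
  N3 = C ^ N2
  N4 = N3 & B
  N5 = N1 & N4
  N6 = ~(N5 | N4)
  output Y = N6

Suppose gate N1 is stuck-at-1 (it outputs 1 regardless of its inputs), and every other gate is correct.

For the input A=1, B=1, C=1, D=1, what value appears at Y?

Propagate with N1 forced: N1=1 [stuck-at-1], N2=0, N3=1, N4=1, N5=1, N6=0.
So Y = 0. (Without the fault it would be 1.)

0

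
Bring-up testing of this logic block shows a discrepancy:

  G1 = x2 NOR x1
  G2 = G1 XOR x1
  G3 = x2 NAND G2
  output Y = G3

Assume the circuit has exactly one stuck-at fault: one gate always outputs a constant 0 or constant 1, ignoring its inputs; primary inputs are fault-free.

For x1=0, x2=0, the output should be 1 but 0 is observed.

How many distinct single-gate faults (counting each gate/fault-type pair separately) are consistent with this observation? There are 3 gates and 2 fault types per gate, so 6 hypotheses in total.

1

Fault-free: G1=1, G2=1, G3=1 → 1. Observed 0.
  G1 stuck-at-0: output 1 ✗
  G1 stuck-at-1: output 1 ✗
  G2 stuck-at-0: output 1 ✗
  G2 stuck-at-1: output 1 ✗
  G3 stuck-at-0: output 0 ✓
  G3 stuck-at-1: output 1 ✗
Consistent faults: {G3 stuck-at-0} — 1 in all.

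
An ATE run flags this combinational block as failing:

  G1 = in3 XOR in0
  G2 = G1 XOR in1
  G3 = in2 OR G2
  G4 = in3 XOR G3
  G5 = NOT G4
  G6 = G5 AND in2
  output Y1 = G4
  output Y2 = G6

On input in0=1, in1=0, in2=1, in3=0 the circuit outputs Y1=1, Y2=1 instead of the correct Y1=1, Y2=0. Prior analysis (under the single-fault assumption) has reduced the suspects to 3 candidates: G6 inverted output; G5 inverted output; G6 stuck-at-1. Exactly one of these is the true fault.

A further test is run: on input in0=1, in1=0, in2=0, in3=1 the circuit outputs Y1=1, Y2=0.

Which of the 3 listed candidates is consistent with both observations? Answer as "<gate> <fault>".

G5 inverted output

Evaluate each candidate on input in0=1, in1=0, in2=0, in3=1:
  G6 inverted output: G1=0, G2=0, G3=0, G4=1, G5=0, G6=1 [inverted output] → Y1=1, Y2=1 — eliminated
  G5 inverted output: G1=0, G2=0, G3=0, G4=1, G5=1 [inverted output], G6=0 → Y1=1, Y2=0 — matches
  G6 stuck-at-1: G1=0, G2=0, G3=0, G4=1, G5=0, G6=1 [stuck-at-1] → Y1=1, Y2=1 — eliminated
Only G5 inverted output reproduces the observed Y1=1, Y2=0.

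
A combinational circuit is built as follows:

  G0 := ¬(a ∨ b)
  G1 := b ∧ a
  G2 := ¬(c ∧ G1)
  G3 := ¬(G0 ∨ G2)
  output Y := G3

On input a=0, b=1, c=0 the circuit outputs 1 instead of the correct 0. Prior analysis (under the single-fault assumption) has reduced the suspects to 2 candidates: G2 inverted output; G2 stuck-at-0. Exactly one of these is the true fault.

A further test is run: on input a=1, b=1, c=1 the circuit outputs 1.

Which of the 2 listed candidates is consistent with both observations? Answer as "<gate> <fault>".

Evaluate each candidate on input a=1, b=1, c=1:
  G2 inverted output: G0=0, G1=1, G2=1 [inverted output], G3=0 → 0 — eliminated
  G2 stuck-at-0: G0=0, G1=1, G2=0 [stuck-at-0], G3=1 → 1 — matches
Only G2 stuck-at-0 reproduces the observed 1.

G2 stuck-at-0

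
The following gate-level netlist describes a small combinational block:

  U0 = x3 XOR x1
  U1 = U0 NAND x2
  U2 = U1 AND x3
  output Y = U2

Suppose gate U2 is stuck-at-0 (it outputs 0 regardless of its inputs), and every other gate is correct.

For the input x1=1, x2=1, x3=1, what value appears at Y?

Propagate with U2 forced: U0=0, U1=1, U2=0 [stuck-at-0].
So Y = 0. (Without the fault it would be 1.)

0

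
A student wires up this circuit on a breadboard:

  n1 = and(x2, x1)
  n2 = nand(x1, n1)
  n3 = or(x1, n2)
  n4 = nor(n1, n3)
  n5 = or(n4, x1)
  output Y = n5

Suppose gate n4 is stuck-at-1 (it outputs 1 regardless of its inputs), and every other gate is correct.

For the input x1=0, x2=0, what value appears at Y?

1

Propagate with n4 forced: n1=0, n2=1, n3=1, n4=1 [stuck-at-1], n5=1.
So Y = 1. (Without the fault it would be 0.)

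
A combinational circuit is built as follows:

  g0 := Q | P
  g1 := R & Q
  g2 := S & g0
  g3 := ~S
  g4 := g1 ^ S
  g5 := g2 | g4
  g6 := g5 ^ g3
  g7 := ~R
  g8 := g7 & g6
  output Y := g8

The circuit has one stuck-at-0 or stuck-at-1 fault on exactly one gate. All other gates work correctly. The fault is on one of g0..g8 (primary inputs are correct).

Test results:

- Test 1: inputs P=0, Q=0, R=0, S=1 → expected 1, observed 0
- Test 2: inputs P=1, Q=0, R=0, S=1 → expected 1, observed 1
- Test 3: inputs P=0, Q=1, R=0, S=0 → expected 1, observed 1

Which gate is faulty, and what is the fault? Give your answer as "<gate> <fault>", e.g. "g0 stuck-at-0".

Fault-free values for test 1 (P=0, Q=0, R=0, S=1): g0=0, g1=0, g2=0, g3=0, g4=1, g5=1, g6=1, g7=1, g8=1, giving Y=1. Observed 0.
Test 1: faults giving observed 0 are {g1 stuck-at-1, g3 stuck-at-1, g4 stuck-at-0, g5 stuck-at-0, g6 stuck-at-0, g7 stuck-at-0, g8 stuck-at-0}.
Test 2 (P=1, Q=0, R=0, S=1): fault-free g0=1, g1=0, g2=1, g3=0, g4=1, g5=1, g6=1, g7=1, g8=1 → 1; observed 1. Eliminates g3 stuck-at-1, g5 stuck-at-0, g6 stuck-at-0, g7 stuck-at-0, g8 stuck-at-0.
Test 3 (P=0, Q=1, R=0, S=0): fault-free g0=1, g1=0, g2=0, g3=1, g4=0, g5=0, g6=1, g7=1, g8=1 → 1; observed 1. Eliminates g1 stuck-at-1.
Only g4 stuck-at-0 is consistent with every test.

g4 stuck-at-0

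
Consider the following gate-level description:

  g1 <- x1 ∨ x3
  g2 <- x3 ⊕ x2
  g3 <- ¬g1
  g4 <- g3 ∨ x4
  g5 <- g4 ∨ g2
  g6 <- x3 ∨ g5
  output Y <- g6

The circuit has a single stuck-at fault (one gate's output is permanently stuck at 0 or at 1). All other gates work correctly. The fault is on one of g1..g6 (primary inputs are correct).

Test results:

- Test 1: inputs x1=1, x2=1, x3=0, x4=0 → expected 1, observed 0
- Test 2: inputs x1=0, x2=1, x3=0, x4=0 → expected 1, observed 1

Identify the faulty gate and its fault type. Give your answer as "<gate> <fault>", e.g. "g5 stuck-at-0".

Fault-free values for test 1 (x1=1, x2=1, x3=0, x4=0): g1=1, g2=1, g3=0, g4=0, g5=1, g6=1, giving Y=1. Observed 0.
Test 1: faults giving observed 0 are {g2 stuck-at-0, g5 stuck-at-0, g6 stuck-at-0}.
Test 2 (x1=0, x2=1, x3=0, x4=0): fault-free g1=0, g2=1, g3=1, g4=1, g5=1, g6=1 → 1; observed 1. Eliminates g5 stuck-at-0, g6 stuck-at-0.
Only g2 stuck-at-0 is consistent with every test.

g2 stuck-at-0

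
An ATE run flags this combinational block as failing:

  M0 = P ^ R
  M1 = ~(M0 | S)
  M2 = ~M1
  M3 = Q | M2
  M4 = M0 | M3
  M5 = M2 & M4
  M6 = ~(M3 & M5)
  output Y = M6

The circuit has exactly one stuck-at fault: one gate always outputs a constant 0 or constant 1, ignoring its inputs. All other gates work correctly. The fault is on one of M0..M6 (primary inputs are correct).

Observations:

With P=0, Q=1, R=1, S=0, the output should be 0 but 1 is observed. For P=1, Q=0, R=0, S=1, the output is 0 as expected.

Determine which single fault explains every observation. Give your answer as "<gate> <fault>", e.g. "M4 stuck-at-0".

Fault-free values for test 1 (P=0, Q=1, R=1, S=0): M0=1, M1=0, M2=1, M3=1, M4=1, M5=1, M6=0, giving Y=0. Observed 1.
Test 1: faults giving observed 1 are {M0 stuck-at-0, M1 stuck-at-1, M2 stuck-at-0, M3 stuck-at-0, M4 stuck-at-0, M5 stuck-at-0, M6 stuck-at-1}.
Test 2 (P=1, Q=0, R=0, S=1): fault-free M0=1, M1=0, M2=1, M3=1, M4=1, M5=1, M6=0 → 0; observed 0. Eliminates M1 stuck-at-1, M2 stuck-at-0, M3 stuck-at-0, M4 stuck-at-0, M5 stuck-at-0, M6 stuck-at-1.
Only M0 stuck-at-0 is consistent with every test.

M0 stuck-at-0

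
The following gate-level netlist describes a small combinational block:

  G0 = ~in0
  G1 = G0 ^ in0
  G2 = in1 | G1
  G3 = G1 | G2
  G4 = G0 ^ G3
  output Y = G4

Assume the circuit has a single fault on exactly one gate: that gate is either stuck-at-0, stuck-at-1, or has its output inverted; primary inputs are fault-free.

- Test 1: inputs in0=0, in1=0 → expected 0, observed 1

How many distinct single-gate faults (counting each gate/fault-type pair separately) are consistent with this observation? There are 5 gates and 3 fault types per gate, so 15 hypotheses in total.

6

Fault-free: G0=1, G1=1, G2=1, G3=1, G4=0 → 0. Observed 1.
  G0: none of the 3 fault types match ✗
  G1: stuck-at-0, inverted output ✓; others ✗
  G2: none of the 3 fault types match ✗
  G3: stuck-at-0, inverted output ✓; others ✗
  G4: stuck-at-1, inverted output ✓; others ✗
Consistent faults: {G1 stuck-at-0, G1 inverted output, G3 stuck-at-0, G3 inverted output, G4 stuck-at-1, G4 inverted output} — 6 in all.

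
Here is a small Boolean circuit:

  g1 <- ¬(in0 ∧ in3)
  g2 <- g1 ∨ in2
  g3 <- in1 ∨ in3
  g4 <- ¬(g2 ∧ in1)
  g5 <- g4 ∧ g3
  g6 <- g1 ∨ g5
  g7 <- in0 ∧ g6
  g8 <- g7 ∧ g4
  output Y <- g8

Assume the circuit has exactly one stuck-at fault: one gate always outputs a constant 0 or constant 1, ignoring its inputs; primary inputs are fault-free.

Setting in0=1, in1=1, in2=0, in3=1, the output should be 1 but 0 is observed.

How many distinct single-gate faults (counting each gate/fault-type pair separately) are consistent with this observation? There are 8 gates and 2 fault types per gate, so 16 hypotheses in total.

8

Fault-free: g1=0, g2=0, g3=1, g4=1, g5=1, g6=1, g7=1, g8=1 → 1. Observed 0.
  g1: stuck-at-1 ✓; others ✗
  g2: stuck-at-1 ✓; others ✗
  g3: stuck-at-0 ✓; others ✗
  g4: stuck-at-0 ✓; others ✗
  g5: stuck-at-0 ✓; others ✗
  g6: stuck-at-0 ✓; others ✗
  g7: stuck-at-0 ✓; others ✗
  g8: stuck-at-0 ✓; others ✗
Consistent faults: {g1 stuck-at-1, g2 stuck-at-1, g3 stuck-at-0, g4 stuck-at-0, g5 stuck-at-0, g6 stuck-at-0, g7 stuck-at-0, g8 stuck-at-0} — 8 in all.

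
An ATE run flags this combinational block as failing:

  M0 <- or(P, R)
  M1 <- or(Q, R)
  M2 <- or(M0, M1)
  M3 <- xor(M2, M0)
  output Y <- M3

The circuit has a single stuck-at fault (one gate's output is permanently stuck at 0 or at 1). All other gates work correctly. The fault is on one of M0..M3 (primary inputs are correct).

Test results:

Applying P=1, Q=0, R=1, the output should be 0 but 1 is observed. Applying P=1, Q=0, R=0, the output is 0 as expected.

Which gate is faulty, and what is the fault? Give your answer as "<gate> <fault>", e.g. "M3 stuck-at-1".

Fault-free values for test 1 (P=1, Q=0, R=1): M0=1, M1=1, M2=1, M3=0, giving Y=0. Observed 1.
Test 1: faults giving observed 1 are {M0 stuck-at-0, M2 stuck-at-0, M3 stuck-at-1}.
Test 2 (P=1, Q=0, R=0): fault-free M0=1, M1=0, M2=1, M3=0 → 0; observed 0. Eliminates M2 stuck-at-0, M3 stuck-at-1.
Only M0 stuck-at-0 is consistent with every test.

M0 stuck-at-0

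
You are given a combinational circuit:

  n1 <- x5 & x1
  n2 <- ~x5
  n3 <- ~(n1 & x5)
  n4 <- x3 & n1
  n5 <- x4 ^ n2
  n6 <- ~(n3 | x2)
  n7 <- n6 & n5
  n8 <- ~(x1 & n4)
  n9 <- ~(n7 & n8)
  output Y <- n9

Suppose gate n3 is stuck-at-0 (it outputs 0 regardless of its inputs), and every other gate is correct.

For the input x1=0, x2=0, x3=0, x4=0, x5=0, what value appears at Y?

Propagate with n3 forced: n1=0, n2=1, n3=0 [stuck-at-0], n4=0, n5=1, n6=1, n7=1, n8=1, n9=0.
So Y = 0. (Without the fault it would be 1.)

0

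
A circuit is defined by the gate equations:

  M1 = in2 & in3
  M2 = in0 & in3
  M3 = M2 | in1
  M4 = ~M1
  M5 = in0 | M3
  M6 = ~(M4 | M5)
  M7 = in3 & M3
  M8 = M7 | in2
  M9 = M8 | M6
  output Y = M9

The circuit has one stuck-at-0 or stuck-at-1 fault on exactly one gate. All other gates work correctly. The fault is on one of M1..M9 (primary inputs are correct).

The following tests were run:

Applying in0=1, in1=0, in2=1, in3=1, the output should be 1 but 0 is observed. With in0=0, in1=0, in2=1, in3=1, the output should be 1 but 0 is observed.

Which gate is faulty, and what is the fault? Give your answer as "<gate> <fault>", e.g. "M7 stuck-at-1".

Fault-free values for test 1 (in0=1, in1=0, in2=1, in3=1): M1=1, M2=1, M3=1, M4=0, M5=1, M6=0, M7=1, M8=1, M9=1, giving Y=1. Observed 0.
Test 1: faults giving observed 0 are {M8 stuck-at-0, M9 stuck-at-0}.
Test 2 (in0=0, in1=0, in2=1, in3=1): fault-free M1=1, M2=0, M3=0, M4=0, M5=0, M6=1, M7=0, M8=1, M9=1 → 1; observed 0. Eliminates M8 stuck-at-0.
Only M9 stuck-at-0 is consistent with every test.

M9 stuck-at-0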